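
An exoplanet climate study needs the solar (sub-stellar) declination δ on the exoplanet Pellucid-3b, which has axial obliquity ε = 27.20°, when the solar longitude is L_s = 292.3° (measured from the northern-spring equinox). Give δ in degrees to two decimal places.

δ = -25.02°

sin δ = sin ε · sin L_s = sin 27.20° × sin 292.3° = -0.422911.
δ = arcsin(-0.422911) = -25.02°.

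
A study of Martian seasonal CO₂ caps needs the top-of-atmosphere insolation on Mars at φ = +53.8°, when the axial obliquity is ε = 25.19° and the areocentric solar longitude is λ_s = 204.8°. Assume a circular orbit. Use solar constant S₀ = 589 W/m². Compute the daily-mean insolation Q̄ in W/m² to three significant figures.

sin δ = sin 25.19° × sin 204.8° = -0.17853, so δ = -10.284°.
cos H₀ = −tan(+53.8°) tan(-10.284°) = 0.2479, H₀ = 1.3203 rad.
Bracket: H₀ sin φ sin δ + cos φ cos δ sin H₀ = 1.3203×0.80696×-0.17853 + 0.59061×0.98393×0.96878 = -0.190211 + 0.562976 = 0.372765.
Q̄ = (S₀/π) × [bracket] = (589/π) × 0.372765 = 69.89 W/m².

Q̄ ≈ 69.9 W/m²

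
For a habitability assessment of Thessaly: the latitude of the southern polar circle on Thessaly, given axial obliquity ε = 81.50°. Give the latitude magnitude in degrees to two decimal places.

8.50°

The polar circle is the lowest latitude that experiences at least one full rotation of continuous darkness at the northern-summer solstice; it lies at |φ| = 90° − ε = 90° − 81.50° = 8.50°.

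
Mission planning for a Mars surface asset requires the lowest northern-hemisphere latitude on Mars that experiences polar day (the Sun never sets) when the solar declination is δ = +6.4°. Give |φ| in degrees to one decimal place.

Polar day requires cos H₀ = −tan φ tan δ ≤ −1, i.e. tan φ tan δ ≥ 1.
The boundary is |tan φ| · |tan δ| = 1, so |φ| = 90° − |δ| = 90° − 6.4° = 83.6° in the northern hemisphere.

|φ| = 83.6°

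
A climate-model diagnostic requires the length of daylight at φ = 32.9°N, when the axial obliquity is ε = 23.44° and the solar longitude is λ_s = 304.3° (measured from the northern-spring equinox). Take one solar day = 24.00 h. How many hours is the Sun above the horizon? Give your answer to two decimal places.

Solar declination: sin δ = sin ε · sin λ_s = sin 23.44° × sin 304.3° = -0.32861, so δ = -19.185°.
cos H₀ = −tan φ · tan δ = −tan(+32.9°) × tan(-19.185°) = 0.2251, so H₀ = 1.3438 rad = 76.99°.
Daylight = 2H₀/(2π) × 24.00 h = (1.3438/π) × 24.00 = 10.27 h.

10.27 h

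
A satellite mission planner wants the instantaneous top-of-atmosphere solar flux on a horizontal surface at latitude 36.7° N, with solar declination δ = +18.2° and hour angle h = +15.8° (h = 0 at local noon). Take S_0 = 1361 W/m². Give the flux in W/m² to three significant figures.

cos θ_z = sin ϕ sin δ + cos ϕ cos δ cos h = 0.186659 + 0.732887 = 0.919546.
Flux = S_0 · cos θ_z = 1361 × 0.919546 = 1252 W/m².

1.25e+03 W/m²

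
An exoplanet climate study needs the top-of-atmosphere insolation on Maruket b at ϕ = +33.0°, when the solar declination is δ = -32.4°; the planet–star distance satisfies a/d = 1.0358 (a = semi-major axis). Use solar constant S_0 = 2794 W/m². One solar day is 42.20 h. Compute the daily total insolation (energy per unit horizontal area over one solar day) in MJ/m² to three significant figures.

45.0 MJ/m²

cos h₀ = −tan(+33.0°) tan(-32.400°) = 0.4121, h₀ = 1.1460 rad.
Bracket: h₀ sin ϕ sin δ + cos ϕ cos δ sin h₀ = 1.1460×0.54464×-0.53583 + 0.83867×0.84433×0.91113 = -0.334442 + 0.645184 = 0.310742.
Inverse-square distance factor (a/d)² = 1.0358² = 1.072882.
Q̄ = (S_0/π) × 1.072882 × [bracket] = (2794/π) × 1.072882 × 0.310742 = 296.50 W/m².
Daily total = Q̄ × 42.20 h × 3600 s/h = 296.50 × 42.20 × 3600 / 10⁶ = 45.04 MJ/m².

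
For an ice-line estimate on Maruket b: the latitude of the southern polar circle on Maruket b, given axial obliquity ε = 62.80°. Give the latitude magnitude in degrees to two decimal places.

The polar circle is the lowest latitude that experiences at least one full rotation of continuous darkness at the northern-summer solstice; it lies at |φ| = 90° − ε = 90° − 62.80° = 27.20°.

27.20°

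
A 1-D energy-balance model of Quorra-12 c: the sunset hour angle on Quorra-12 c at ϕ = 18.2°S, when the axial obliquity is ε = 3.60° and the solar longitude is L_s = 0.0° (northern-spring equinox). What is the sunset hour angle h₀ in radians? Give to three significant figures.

h₀ = 1.57 rad

Solar declination: sin δ = sin ε · sin L_s = sin 3.60° × sin 0.0° = 0.00000, so δ = +0.000°.
cos h₀ = −tan ϕ · tan δ = −tan(-18.2°) × tan(+0.000°) = 0.0000, so h₀ = 1.5708 rad = 90.00°.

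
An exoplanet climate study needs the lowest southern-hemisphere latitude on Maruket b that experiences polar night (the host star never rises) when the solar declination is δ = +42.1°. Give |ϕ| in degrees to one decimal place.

|ϕ| = 47.9°

Polar night requires cos h₀ = −tan ϕ tan δ ≥ 1, i.e. tan ϕ tan δ ≤ −1.
The boundary is |tan ϕ| · |tan δ| = 1, so |ϕ| = 90° − |δ| = 90° − 42.1° = 47.9° in the southern hemisphere.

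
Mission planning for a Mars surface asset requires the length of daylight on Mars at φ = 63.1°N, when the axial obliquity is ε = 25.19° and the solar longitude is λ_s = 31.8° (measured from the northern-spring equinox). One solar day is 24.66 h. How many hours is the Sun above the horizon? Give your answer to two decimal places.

Solar declination: sin δ = sin ε · sin λ_s = sin 25.19° × sin 31.8° = 0.22428, so δ = +12.961°.
cos H₀ = −tan φ · tan δ = −tan(+63.1°) × tan(+12.961°) = -0.4536, so H₀ = 2.0416 rad = 116.98°.
Daylight = 2H₀/(2π) × 24.66 h = (2.0416/π) × 24.66 = 16.03 h.

16.03 h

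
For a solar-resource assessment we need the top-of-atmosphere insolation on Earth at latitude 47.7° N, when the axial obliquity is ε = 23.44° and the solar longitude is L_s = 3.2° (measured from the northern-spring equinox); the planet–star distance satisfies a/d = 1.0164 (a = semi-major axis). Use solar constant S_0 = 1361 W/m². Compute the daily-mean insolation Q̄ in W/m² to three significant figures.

Q̄ ≈ 313 W/m²

Solar declination: sin δ = sin ε · sin L_s = sin 23.44° × sin 3.2° = 0.02221, so δ = +1.272°.
cos h₀ = −tan(+47.7°) tan(+1.272°) = -0.0244, h₀ = 1.5952 rad.
Bracket: h₀ sin ϕ sin δ + cos ϕ cos δ sin h₀ = 1.5952×0.73963×0.02221 + 0.67301×0.99975×0.99970 = 0.026205 + 0.672640 = 0.698845.
Inverse-square distance factor (a/d)² = 1.0164² = 1.033069.
Q̄ = (S_0/π) × 1.033069 × [bracket] = (1361/π) × 1.033069 × 0.698845 = 312.8 W/m².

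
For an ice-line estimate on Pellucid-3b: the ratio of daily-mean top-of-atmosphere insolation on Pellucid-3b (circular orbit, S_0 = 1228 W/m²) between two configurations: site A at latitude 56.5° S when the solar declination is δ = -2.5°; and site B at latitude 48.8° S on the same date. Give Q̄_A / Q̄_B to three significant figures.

Q̄_A / Q̄_B ≈ 0.858

— Configuration A (ϕ=-56.5°):
cos h₀ = −tan(-56.5°) tan(-2.500°) = -0.0660, h₀ = 1.6368 rad.
Bracket: h₀ sin ϕ sin δ + cos ϕ cos δ sin h₀ = 1.6368×-0.83389×-0.04362 + 0.55194×0.99905×0.99782 = 0.059537 + 0.550214 = 0.609751.
Q̄ = (S_0/π) × [bracket] = (1228/π) × 0.609751 = 238.34 W/m².
— Configuration B (ϕ=-48.8°):
cos h₀ = −tan(-48.8°) tan(-2.500°) = -0.0499, h₀ = 1.6207 rad.
Bracket: h₀ sin ϕ sin δ + cos ϕ cos δ sin h₀ = 1.6207×-0.75241×-0.04362 + 0.65869×0.99905×0.99876 = 0.053192 + 0.657248 = 0.710440.
Q̄ = (S_0/π) × [bracket] = (1228/π) × 0.710440 = 277.70 W/m².
Ratio Q̄_A / Q̄_B = 238.34 / 277.70 = 0.8583.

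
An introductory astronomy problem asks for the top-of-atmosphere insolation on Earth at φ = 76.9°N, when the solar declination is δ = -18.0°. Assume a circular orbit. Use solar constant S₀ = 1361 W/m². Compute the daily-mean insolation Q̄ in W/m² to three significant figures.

Q̄ ≈ 0.00 W/m²

cos H₀ = −tan(+76.9°) tan(-18.000°) = 1.3963 ≥ 1 ⇒ polar night, H₀ = 0 and Q̄ = 0.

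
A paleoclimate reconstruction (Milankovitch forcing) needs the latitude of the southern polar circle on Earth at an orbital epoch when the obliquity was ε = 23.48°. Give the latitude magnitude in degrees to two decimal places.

66.52°

The polar circle is the lowest latitude that experiences at least one full rotation of continuous darkness at the northern-summer solstice; it lies at |φ| = 90° − ε = 90° − 23.48° = 66.52°.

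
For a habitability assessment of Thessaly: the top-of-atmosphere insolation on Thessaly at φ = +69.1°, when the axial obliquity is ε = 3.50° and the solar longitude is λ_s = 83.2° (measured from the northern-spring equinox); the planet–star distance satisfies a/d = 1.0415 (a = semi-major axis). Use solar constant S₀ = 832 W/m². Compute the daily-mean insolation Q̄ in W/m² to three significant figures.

Q̄ ≈ 129 W/m²

Solar declination: sin δ = sin ε · sin λ_s = sin 3.50° × sin 83.2° = 0.06062, so δ = +3.475°.
cos H₀ = −tan(+69.1°) tan(+3.475°) = -0.1590, H₀ = 1.7305 rad.
Bracket: H₀ sin φ sin δ + cos φ cos δ sin H₀ = 1.7305×0.93420×0.06062 + 0.35674×0.99816×0.98727 = 0.098000 + 0.351551 = 0.449551.
Inverse-square distance factor (a/d)² = 1.0415² = 1.084722.
Q̄ = (S₀/π) × 1.084722 × [bracket] = (832/π) × 1.084722 × 0.449551 = 129.1 W/m².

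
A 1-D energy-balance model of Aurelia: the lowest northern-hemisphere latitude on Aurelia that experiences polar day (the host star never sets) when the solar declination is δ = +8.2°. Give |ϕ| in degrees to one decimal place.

|ϕ| = 81.8°

Polar day requires cos h₀ = −tan ϕ tan δ ≤ −1, i.e. tan ϕ tan δ ≥ 1.
The boundary is |tan ϕ| · |tan δ| = 1, so |ϕ| = 90° − |δ| = 90° − 8.2° = 81.8° in the northern hemisphere.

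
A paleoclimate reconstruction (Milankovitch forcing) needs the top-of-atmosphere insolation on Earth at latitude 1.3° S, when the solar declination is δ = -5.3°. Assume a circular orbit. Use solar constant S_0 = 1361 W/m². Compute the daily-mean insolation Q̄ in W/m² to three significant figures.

cos h₀ = −tan(-1.3°) tan(-5.300°) = -0.0021, h₀ = 1.5729 rad.
Bracket: h₀ sin ϕ sin δ + cos ϕ cos δ sin h₀ = 1.5729×-0.02269×-0.09237 + 0.99974×0.99572×1.00000 = 0.003297 + 0.995461 = 0.998758.
Q̄ = (S_0/π) × [bracket] = (1361/π) × 0.998758 = 432.7 W/m².

Q̄ ≈ 433 W/m²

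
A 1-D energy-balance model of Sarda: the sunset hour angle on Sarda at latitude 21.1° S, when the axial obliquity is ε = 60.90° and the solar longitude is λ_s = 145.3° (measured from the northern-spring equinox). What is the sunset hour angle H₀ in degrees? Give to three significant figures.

Solar declination: sin δ = sin ε · sin λ_s = sin 60.90° × sin 145.3° = 0.49742, so δ = +29.829°.
cos H₀ = −tan φ · tan δ = −tan(-21.1°) × tan(+29.829°) = 0.2213, so H₀ = 1.3477 rad = 77.22°.

H₀ = 77.2°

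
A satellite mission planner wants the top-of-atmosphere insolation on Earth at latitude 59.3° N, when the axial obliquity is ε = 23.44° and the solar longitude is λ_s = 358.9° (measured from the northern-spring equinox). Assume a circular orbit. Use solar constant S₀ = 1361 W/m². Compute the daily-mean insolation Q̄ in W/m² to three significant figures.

Q̄ ≈ 217 W/m²

Solar declination: sin δ = sin ε · sin λ_s = sin 23.44° × sin 358.9° = -0.00764, so δ = -0.438°.
cos H₀ = −tan(+59.3°) tan(-0.438°) = 0.0129, H₀ = 1.5579 rad.
Bracket: H₀ sin φ sin δ + cos φ cos δ sin H₀ = 1.5579×0.85985×-0.00764 + 0.51054×0.99997×0.99992 = -0.010234 + 0.510484 = 0.500250.
Q̄ = (S₀/π) × [bracket] = (1361/π) × 0.500250 = 216.7 W/m².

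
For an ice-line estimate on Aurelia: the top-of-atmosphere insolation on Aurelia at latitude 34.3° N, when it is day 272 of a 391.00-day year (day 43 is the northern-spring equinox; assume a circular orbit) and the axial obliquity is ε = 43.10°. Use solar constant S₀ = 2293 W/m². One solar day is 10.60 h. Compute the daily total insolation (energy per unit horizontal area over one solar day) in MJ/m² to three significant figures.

Solar longitude: λ_s = 360° × (272 − 43)/391.00 = 210.844°.
sin δ = sin 43.10° × sin 210.844° = -0.35032, so δ = -20.507°.
cos H₀ = −tan(+34.3°) tan(-20.507°) = 0.2551, H₀ = 1.3128 rad.
Bracket: H₀ sin φ sin δ + cos φ cos δ sin H₀ = 1.3128×0.56353×-0.35032 + 0.82610×0.93663×0.96690 = -0.259168 + 0.748139 = 0.488971.
Q̄ = (S₀/π) × [bracket] = (2293/π) × 0.488971 = 356.89 W/m².
Daily total = Q̄ × 10.60 h × 3600 s/h = 356.89 × 10.60 × 3600 / 10⁶ = 13.62 MJ/m².

13.6 MJ/m²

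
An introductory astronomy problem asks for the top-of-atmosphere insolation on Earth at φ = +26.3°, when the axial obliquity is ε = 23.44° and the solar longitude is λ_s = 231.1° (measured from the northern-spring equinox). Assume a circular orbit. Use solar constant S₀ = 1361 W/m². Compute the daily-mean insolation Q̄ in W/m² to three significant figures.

Solar declination: sin δ = sin ε · sin λ_s = sin 23.44° × sin 231.1° = -0.30958, so δ = -18.034°.
cos H₀ = −tan(+26.3°) tan(-18.034°) = 0.1609, H₀ = 1.4092 rad.
Bracket: H₀ sin φ sin δ + cos φ cos δ sin H₀ = 1.4092×0.44307×-0.30958 + 0.89649×0.95087×0.98697 = -0.193294 + 0.841338 = 0.648044.
Q̄ = (S₀/π) × [bracket] = (1361/π) × 0.648044 = 280.7 W/m².

Q̄ ≈ 281 W/m²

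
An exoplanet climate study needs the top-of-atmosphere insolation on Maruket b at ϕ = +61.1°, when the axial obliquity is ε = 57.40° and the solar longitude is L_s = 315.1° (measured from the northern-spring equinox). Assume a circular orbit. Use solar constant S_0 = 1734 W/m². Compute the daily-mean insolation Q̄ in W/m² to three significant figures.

Q̄ ≈ 0.00 W/m²

Solar declination: sin δ = sin ε · sin L_s = sin 57.40° × sin 315.1° = -0.59466, so δ = -36.489°.
cos h₀ = −tan(+61.1°) tan(-36.489°) = 1.3399 ≥ 1 ⇒ polar night, h₀ = 0 and Q̄ = 0.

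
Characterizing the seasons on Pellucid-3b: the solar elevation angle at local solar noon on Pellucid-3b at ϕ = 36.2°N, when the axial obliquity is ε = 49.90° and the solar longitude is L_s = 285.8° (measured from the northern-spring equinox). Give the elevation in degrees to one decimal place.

6.4°

Solar declination: sin δ = sin ε · sin L_s = sin 49.90° × sin 285.8° = -0.73602, so δ = -47.394°.
At local noon the hour angle is zero, so the zenith angle equals |ϕ − δ| = |+36.2° − (-47.394°)| = 83.594°.
Elevation = 90° − 83.594° = 6.4°.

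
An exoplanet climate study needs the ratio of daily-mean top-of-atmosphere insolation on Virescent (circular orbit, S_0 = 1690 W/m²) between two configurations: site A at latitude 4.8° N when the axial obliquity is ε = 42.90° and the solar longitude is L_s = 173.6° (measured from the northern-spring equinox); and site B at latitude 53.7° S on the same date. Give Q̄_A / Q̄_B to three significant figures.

— Configuration A (ϕ=+4.8°):
Solar declination: sin δ = sin ε · sin L_s = sin 42.90° × sin 173.6° = 0.07588, so δ = +4.352°.
cos h₀ = −tan(+4.8°) tan(+4.352°) = -0.0064, h₀ = 1.5772 rad.
Bracket: h₀ sin ϕ sin δ + cos ϕ cos δ sin h₀ = 1.5772×0.08368×0.07588 + 0.99649×0.99712×0.99998 = 0.010015 + 0.993600 = 1.003615.
Q̄ = (S_0/π) × [bracket] = (1690/π) × 1.003615 = 539.89 W/m².
— Configuration B (ϕ=-53.7°):
cos h₀ = −tan(-53.7°) tan(+4.352°) = 0.1036, h₀ = 1.4670 rad.
Bracket: h₀ sin ϕ sin δ + cos ϕ cos δ sin h₀ = 1.4670×-0.80593×0.07588 + 0.59201×0.99712×0.99462 = -0.089713 + 0.587129 = 0.497416.
Q̄ = (S_0/π) × [bracket] = (1690/π) × 0.497416 = 267.58 W/m².
Ratio Q̄_A / Q̄_B = 539.89 / 267.58 = 2.018.

Q̄_A / Q̄_B ≈ 2.02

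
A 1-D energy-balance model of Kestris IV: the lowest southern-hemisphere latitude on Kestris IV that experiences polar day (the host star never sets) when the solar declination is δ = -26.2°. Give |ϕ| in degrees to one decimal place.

Polar day requires cos h₀ = −tan ϕ tan δ ≤ −1, i.e. tan ϕ tan δ ≥ 1.
The boundary is |tan ϕ| · |tan δ| = 1, so |ϕ| = 90° − |δ| = 90° − 26.2° = 63.8° in the southern hemisphere.

|ϕ| = 63.8°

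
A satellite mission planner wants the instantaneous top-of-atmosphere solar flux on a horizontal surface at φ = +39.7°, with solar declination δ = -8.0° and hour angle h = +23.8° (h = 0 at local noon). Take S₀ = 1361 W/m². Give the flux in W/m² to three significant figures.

828 W/m²

cos θ_z = sin φ sin δ + cos φ cos δ cos h = -0.088899 + 0.697119 = 0.608220.
Flux = S₀ · cos θ_z = 1361 × 0.608220 = 827.8 W/m².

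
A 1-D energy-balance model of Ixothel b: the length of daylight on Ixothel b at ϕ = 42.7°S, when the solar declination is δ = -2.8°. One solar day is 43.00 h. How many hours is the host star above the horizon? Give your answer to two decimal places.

22.12 h

cos h₀ = −tan ϕ · tan δ = −tan(-42.7°) × tan(-2.800°) = -0.0451, so h₀ = 1.6159 rad = 92.59°.
Daylight = 2h₀/(2π) × 43.00 h = (1.6159/π) × 43.00 = 22.12 h.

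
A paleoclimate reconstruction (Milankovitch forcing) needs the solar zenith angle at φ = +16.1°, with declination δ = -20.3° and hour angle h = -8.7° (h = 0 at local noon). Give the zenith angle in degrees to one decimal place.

θ_z = 37.4°

cos θ_z = sin φ sin δ + cos φ cos δ cos h = -0.096210 + 0.890736 = 0.794526.
θ_z = arccos(0.794526) = 37.4°.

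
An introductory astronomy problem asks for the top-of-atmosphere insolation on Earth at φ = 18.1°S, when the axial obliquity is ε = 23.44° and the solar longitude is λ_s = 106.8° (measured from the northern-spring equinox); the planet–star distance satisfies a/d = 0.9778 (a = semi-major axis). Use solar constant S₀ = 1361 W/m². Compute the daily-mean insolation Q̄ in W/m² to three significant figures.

Q̄ ≈ 290 W/m²

Solar declination: sin δ = sin ε · sin λ_s = sin 23.44° × sin 106.8° = 0.38081, so δ = +22.384°.
cos H₀ = −tan(-18.1°) tan(+22.384°) = 0.1346, H₀ = 1.4358 rad.
Bracket: H₀ sin φ sin δ + cos φ cos δ sin H₀ = 1.4358×-0.31068×0.38081 + 0.95052×0.92465×0.99090 = -0.169870 + 0.870900 = 0.701030.
Inverse-square distance factor (a/d)² = 0.9778² = 0.956093.
Q̄ = (S₀/π) × 0.956093 × [bracket] = (1361/π) × 0.956093 × 0.701030 = 290.4 W/m².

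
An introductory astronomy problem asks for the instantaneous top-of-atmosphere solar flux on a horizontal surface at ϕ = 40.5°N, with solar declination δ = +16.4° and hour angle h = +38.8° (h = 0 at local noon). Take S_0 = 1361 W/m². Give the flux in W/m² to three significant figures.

1.02e+03 W/m²

cos θ_z = sin ϕ sin δ + cos ϕ cos δ cos h = 0.183366 + 0.568502 = 0.751868.
Flux = S_0 · cos θ_z = 1361 × 0.751868 = 1023 W/m².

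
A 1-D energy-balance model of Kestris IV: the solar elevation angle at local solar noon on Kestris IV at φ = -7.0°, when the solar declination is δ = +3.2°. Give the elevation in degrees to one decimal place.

At local noon the hour angle is zero, so the zenith angle equals |φ − δ| = |-7.0° − (+3.200°)| = 10.200°.
Elevation = 90° − 10.200° = 79.8°.

79.8°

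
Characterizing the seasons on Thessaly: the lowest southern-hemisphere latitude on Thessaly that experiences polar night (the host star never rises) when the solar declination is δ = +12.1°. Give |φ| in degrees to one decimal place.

|φ| = 77.9°

Polar night requires cos H₀ = −tan φ tan δ ≥ 1, i.e. tan φ tan δ ≤ −1.
The boundary is |tan φ| · |tan δ| = 1, so |φ| = 90° − |δ| = 90° − 12.1° = 77.9° in the southern hemisphere.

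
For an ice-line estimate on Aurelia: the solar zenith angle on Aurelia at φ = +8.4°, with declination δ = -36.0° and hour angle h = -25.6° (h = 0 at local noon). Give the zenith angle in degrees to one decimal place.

θ_z = 50.5°

cos θ_z = sin φ sin δ + cos φ cos δ cos h = -0.085865 + 0.721771 = 0.635906.
θ_z = arccos(0.635906) = 50.5°.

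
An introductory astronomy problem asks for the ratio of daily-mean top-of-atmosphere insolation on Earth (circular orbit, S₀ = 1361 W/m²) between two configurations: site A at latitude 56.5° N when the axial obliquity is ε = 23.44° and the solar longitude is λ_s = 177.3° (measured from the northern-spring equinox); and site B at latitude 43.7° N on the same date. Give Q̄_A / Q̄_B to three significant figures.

— Configuration A (φ=+56.5°):
Solar declination: sin δ = sin ε · sin λ_s = sin 23.44° × sin 177.3° = 0.01874, so δ = +1.074°.
cos H₀ = −tan(+56.5°) tan(+1.074°) = -0.0283, H₀ = 1.5991 rad.
Bracket: H₀ sin φ sin δ + cos φ cos δ sin H₀ = 1.5991×0.83389×0.01874 + 0.55194×0.99982×0.99960 = 0.024989 + 0.551620 = 0.576609.
Q̄ = (S₀/π) × [bracket] = (1361/π) × 0.576609 = 249.80 W/m².
— Configuration B (φ=+43.7°):
cos H₀ = −tan(+43.7°) tan(+1.074°) = -0.0179, H₀ = 1.5887 rad.
Bracket: H₀ sin φ sin δ + cos φ cos δ sin H₀ = 1.5887×0.69088×0.01874 + 0.72297×0.99982×0.99984 = 0.020569 + 0.722724 = 0.743293.
Q̄ = (S₀/π) × [bracket] = (1361/π) × 0.743293 = 322.01 W/m².
Ratio Q̄_A / Q̄_B = 249.80 / 322.01 = 0.7758.

Q̄_A / Q̄_B ≈ 0.776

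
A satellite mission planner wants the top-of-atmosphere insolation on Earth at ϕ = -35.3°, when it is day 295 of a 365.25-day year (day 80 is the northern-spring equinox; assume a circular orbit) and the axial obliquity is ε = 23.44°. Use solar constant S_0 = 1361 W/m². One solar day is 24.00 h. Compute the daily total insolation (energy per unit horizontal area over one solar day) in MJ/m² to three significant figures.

37.4 MJ/m²

Solar longitude: L_s = 360° × (295 − 80)/365.25 = 211.910°.
sin δ = sin 23.44° × sin 211.910° = -0.21026, so δ = -12.138°.
cos h₀ = −tan(-35.3°) tan(-12.138°) = -0.1523, h₀ = 1.7237 rad.
Bracket: h₀ sin ϕ sin δ + cos ϕ cos δ sin h₀ = 1.7237×-0.57786×-0.21026 + 0.81614×0.97764×0.98834 = 0.209431 + 0.788588 = 0.998019.
Q̄ = (S_0/π) × [bracket] = (1361/π) × 0.998019 = 432.36 W/m².
Daily total = Q̄ × 24.00 h × 3600 s/h = 432.36 × 24.00 × 3600 / 10⁶ = 37.36 MJ/m².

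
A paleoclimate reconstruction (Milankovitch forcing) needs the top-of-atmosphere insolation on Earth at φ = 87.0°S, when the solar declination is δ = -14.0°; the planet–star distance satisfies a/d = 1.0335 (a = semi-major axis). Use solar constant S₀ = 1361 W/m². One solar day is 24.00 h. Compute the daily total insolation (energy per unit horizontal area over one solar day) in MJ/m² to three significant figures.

cos H₀ = −tan(-87.0°) tan(-14.000°) = -4.7575 ≤ −1 ⇒ polar day, H₀ = π.
Bracket: H₀ sin φ sin δ + cos φ cos δ sin H₀ = 3.1416×-0.99863×-0.24192 + 0.05234×0.97030×0.00000 = 0.758975 + 0.000000 = 0.758975.
Inverse-square distance factor (a/d)² = 1.0335² = 1.068122.
Q̄ = (S₀/π) × 1.068122 × [bracket] = (1361/π) × 1.068122 × 0.758975 = 351.20 W/m².
Daily total = Q̄ × 24.00 h × 3600 s/h = 351.20 × 24.00 × 3600 / 10⁶ = 30.34 MJ/m².

30.3 MJ/m²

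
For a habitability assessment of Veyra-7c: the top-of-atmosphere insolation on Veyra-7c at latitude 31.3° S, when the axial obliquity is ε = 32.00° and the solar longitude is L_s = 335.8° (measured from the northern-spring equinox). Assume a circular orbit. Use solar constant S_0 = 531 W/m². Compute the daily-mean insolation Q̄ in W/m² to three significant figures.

Solar declination: sin δ = sin ε · sin L_s = sin 32.00° × sin 335.8° = -0.21723, so δ = -12.546°.
cos h₀ = −tan(-31.3°) tan(-12.546°) = -0.1353, h₀ = 1.7065 rad.
Bracket: h₀ sin ϕ sin δ + cos ϕ cos δ sin h₀ = 1.7065×-0.51952×-0.21723 + 0.85446×0.97612×0.99080 = 0.192588 + 0.826382 = 1.018970.
Q̄ = (S_0/π) × [bracket] = (531/π) × 1.018970 = 172.2 W/m².

Q̄ ≈ 172 W/m²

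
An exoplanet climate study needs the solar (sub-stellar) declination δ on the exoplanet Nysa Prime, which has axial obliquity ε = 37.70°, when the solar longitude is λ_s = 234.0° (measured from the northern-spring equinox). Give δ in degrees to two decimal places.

sin δ = sin ε · sin λ_s = sin 37.70° × sin 234.0° = -0.494736.
δ = arcsin(-0.494736) = -29.65°.

δ = -29.65°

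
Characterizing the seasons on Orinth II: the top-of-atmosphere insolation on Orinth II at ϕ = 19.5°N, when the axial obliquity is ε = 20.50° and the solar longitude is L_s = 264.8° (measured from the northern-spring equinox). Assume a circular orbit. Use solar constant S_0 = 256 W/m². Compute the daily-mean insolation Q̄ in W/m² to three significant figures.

Solar declination: sin δ = sin ε · sin L_s = sin 20.50° × sin 264.8° = -0.34877, so δ = -20.412°.
cos h₀ = −tan(+19.5°) tan(-20.412°) = 0.1318, h₀ = 1.4386 rad.
Bracket: h₀ sin ϕ sin δ + cos ϕ cos δ sin h₀ = 1.4386×0.33381×-0.34877 + 0.94264×0.93721×0.99128 = -0.167486 + 0.875748 = 0.708262.
Q̄ = (S_0/π) × [bracket] = (256/π) × 0.708262 = 57.71 W/m².

Q̄ ≈ 57.7 W/m²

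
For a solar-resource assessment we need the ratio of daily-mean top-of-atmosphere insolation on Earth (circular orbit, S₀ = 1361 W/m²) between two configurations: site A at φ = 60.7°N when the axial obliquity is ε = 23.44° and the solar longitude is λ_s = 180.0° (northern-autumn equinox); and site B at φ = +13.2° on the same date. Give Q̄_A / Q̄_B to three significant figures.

— Configuration A (φ=+60.7°):
Solar declination: sin δ = sin ε · sin λ_s = sin 23.44° × sin 180.0° = 0.00000, so δ = +0.000°.
cos H₀ = −tan(+60.7°) tan(+0.000°) = -0.0000, H₀ = 1.5708 rad.
Bracket: H₀ sin φ sin δ + cos φ cos δ sin H₀ = 1.5708×0.87207×0.00000 + 0.48938×1.00000×1.00000 = 0.000000 + 0.489380 = 0.489380.
Q̄ = (S₀/π) × [bracket] = (1361/π) × 0.489380 = 212.01 W/m².
— Configuration B (φ=+13.2°):
cos H₀ = −tan(+13.2°) tan(+0.000°) = -0.0000, H₀ = 1.5708 rad.
Bracket: H₀ sin φ sin δ + cos φ cos δ sin H₀ = 1.5708×0.22835×0.00000 + 0.97358×1.00000×1.00000 = 0.000000 + 0.973580 = 0.973580.
Q̄ = (S₀/π) × [bracket] = (1361/π) × 0.973580 = 421.77 W/m².
Ratio Q̄_A / Q̄_B = 212.01 / 421.77 = 0.5027.

Q̄_A / Q̄_B ≈ 0.503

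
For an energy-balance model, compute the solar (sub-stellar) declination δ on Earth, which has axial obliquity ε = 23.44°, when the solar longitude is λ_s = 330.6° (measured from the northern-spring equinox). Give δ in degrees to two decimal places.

δ = -11.26°

sin δ = sin ε · sin λ_s = sin 23.44° × sin 330.6° = -0.195276.
δ = arcsin(-0.195276) = -11.26°.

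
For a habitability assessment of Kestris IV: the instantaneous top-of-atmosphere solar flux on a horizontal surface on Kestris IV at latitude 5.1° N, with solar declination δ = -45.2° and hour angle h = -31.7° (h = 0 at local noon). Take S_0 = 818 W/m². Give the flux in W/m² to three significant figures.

437 W/m²

cos θ_z = sin ϕ sin δ + cos ϕ cos δ cos h = -0.063077 + 0.597137 = 0.534060.
Flux = S_0 · cos θ_z = 818 × 0.534060 = 436.9 W/m².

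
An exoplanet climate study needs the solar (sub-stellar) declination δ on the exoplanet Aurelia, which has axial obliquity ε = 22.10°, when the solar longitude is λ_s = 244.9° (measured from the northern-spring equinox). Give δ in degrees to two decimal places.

sin δ = sin ε · sin λ_s = sin 22.10° × sin 244.9° = -0.340697.
δ = arcsin(-0.340697) = -19.92°.

δ = -19.92°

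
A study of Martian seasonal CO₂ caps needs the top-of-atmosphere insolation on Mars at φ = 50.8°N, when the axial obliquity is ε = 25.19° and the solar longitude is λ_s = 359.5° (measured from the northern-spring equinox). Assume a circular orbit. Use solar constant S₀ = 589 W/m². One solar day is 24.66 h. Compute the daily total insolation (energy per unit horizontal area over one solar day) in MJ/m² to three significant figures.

10.4 MJ/m²

Solar declination: sin δ = sin ε · sin λ_s = sin 25.19° × sin 359.5° = -0.00371, so δ = -0.213°.
cos H₀ = −tan(+50.8°) tan(-0.213°) = 0.0046, H₀ = 1.5662 rad.
Bracket: H₀ sin φ sin δ + cos φ cos δ sin H₀ = 1.5662×0.77494×-0.00371 + 0.63203×0.99999×0.99999 = -0.004503 + 0.632017 = 0.627514.
Q̄ = (S₀/π) × [bracket] = (589/π) × 0.627514 = 117.65 W/m².
Daily total = Q̄ × 24.66 h × 3600 s/h = 117.65 × 24.66 × 3600 / 10⁶ = 10.44 MJ/m².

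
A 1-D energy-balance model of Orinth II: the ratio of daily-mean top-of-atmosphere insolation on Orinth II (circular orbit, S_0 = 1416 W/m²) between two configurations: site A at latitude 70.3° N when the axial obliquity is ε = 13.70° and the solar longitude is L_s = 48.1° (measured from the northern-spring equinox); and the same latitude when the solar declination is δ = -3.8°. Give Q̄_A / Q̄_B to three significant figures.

— Configuration A (ϕ=+70.3°):
Solar declination: sin δ = sin ε · sin L_s = sin 13.70° × sin 48.1° = 0.17628, so δ = +10.153°.
cos h₀ = −tan(+70.3°) tan(+10.153°) = -0.5002, h₀ = 2.0946 rad.
Bracket: h₀ sin ϕ sin δ + cos ϕ cos δ sin h₀ = 2.0946×0.94147×0.17628 + 0.33710×0.98434×0.86593 = 0.347625 + 0.287334 = 0.634959.
Q̄ = (S_0/π) × [bracket] = (1416/π) × 0.634959 = 286.19 W/m².
— Configuration B (ϕ=+70.3°):
cos h₀ = −tan(+70.3°) tan(-3.800°) = 0.1855, h₀ = 1.3842 rad.
Bracket: h₀ sin ϕ sin δ + cos ϕ cos δ sin h₀ = 1.3842×0.94147×-0.06627 + 0.33710×0.99780×0.98264 = -0.086362 + 0.330519 = 0.244157.
Q̄ = (S_0/π) × [bracket] = (1416/π) × 0.244157 = 110.05 W/m².
Ratio Q̄_A / Q̄_B = 286.19 / 110.05 = 2.601.

Q̄_A / Q̄_B ≈ 2.60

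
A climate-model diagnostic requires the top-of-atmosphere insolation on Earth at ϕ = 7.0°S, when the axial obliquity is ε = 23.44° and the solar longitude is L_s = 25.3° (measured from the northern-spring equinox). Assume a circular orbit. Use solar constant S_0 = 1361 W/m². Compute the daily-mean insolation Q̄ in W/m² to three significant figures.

Solar declination: sin δ = sin ε · sin L_s = sin 23.44° × sin 25.3° = 0.17000, so δ = +9.788°.
cos h₀ = −tan(-7.0°) tan(+9.788°) = 0.0212, h₀ = 1.5496 rad.
Bracket: h₀ sin ϕ sin δ + cos ϕ cos δ sin h₀ = 1.5496×-0.12187×0.17000 + 0.99255×0.98544×0.99978 = -0.032104 + 0.977883 = 0.945779.
Q̄ = (S_0/π) × [bracket] = (1361/π) × 0.945779 = 409.7 W/m².

Q̄ ≈ 410 W/m²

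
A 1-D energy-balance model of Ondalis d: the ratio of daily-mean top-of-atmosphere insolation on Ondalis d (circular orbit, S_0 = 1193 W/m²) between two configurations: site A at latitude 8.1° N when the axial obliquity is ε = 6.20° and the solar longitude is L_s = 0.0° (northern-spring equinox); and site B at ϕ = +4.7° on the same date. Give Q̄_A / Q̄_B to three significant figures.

— Configuration A (ϕ=+8.1°):
Solar declination: sin δ = sin ε · sin L_s = sin 6.20° × sin 0.0° = 0.00000, so δ = +0.000°.
cos h₀ = −tan(+8.1°) tan(+0.000°) = -0.0000, h₀ = 1.5708 rad.
Bracket: h₀ sin ϕ sin δ + cos ϕ cos δ sin h₀ = 1.5708×0.14090×0.00000 + 0.99002×1.00000×1.00000 = 0.000000 + 0.990020 = 0.990020.
Q̄ = (S_0/π) × [bracket] = (1193/π) × 0.990020 = 375.95 W/m².
— Configuration B (ϕ=+4.7°):
cos h₀ = −tan(+4.7°) tan(+0.000°) = -0.0000, h₀ = 1.5708 rad.
Bracket: h₀ sin ϕ sin δ + cos ϕ cos δ sin h₀ = 1.5708×0.08194×0.00000 + 0.99664×1.00000×1.00000 = 0.000000 + 0.996640 = 0.996640.
Q̄ = (S_0/π) × [bracket] = (1193/π) × 0.996640 = 378.47 W/m².
Ratio Q̄_A / Q̄_B = 375.95 / 378.47 = 0.9933.

Q̄_A / Q̄_B ≈ 0.993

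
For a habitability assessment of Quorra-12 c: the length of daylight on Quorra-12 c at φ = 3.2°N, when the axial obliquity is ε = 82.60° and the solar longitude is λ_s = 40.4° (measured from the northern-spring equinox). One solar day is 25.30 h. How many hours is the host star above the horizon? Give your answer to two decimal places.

Solar declination: sin δ = sin ε · sin λ_s = sin 82.60° × sin 40.4° = 0.64272, so δ = +39.995°.
cos H₀ = −tan φ · tan δ = −tan(+3.2°) × tan(+39.995°) = -0.0469, so H₀ = 1.6177 rad = 92.69°.
Daylight = 2H₀/(2π) × 25.30 h = (1.6177/π) × 25.30 = 13.03 h.

13.03 h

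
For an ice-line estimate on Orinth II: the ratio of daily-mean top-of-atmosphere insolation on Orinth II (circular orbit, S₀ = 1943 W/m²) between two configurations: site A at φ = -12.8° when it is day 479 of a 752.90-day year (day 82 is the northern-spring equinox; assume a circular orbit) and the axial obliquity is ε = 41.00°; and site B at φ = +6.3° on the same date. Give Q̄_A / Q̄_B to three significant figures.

Q̄_A / Q̄_B ≈ 1.04

— Configuration A (φ=-12.8°):
Solar longitude: λ_s = 360° × (479 − 82)/752.90 = 189.826°.
sin δ = sin 41.00° × sin 189.826° = -0.11196, so δ = -6.428°.
cos H₀ = −tan(-12.8°) tan(-6.428°) = -0.0256, H₀ = 1.5964 rad.
Bracket: H₀ sin φ sin δ + cos φ cos δ sin H₀ = 1.5964×-0.22155×-0.11196 + 0.97515×0.99371×0.99967 = 0.039598 + 0.968697 = 1.008295.
Q̄ = (S₀/π) × [bracket] = (1943/π) × 1.008295 = 623.61 W/m².
— Configuration B (φ=+6.3°):
cos H₀ = −tan(+6.3°) tan(-6.428°) = 0.0124, H₀ = 1.5584 rad.
Bracket: H₀ sin φ sin δ + cos φ cos δ sin H₀ = 1.5584×0.10973×-0.11196 + 0.99396×0.99371×0.99992 = -0.019146 + 0.987629 = 0.968483.
Q̄ = (S₀/π) × [bracket] = (1943/π) × 0.968483 = 598.98 W/m².
Ratio Q̄_A / Q̄_B = 623.61 / 598.98 = 1.041.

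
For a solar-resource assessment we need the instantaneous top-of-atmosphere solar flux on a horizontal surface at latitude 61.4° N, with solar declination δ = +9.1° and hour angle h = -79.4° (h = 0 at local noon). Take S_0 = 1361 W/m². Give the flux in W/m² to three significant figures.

cos θ_z = sin ϕ sin δ + cos ϕ cos δ cos h = 0.138860 + 0.086948 = 0.225808.
Flux = S_0 · cos θ_z = 1361 × 0.225808 = 307.3 W/m².

307 W/m²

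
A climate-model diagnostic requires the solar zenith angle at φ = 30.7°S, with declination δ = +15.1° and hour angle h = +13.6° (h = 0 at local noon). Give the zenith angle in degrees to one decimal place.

θ_z = 47.6°

cos θ_z = sin φ sin δ + cos φ cos δ cos h = -0.132999 + 0.806887 = 0.673888.
θ_z = arccos(0.673888) = 47.6°.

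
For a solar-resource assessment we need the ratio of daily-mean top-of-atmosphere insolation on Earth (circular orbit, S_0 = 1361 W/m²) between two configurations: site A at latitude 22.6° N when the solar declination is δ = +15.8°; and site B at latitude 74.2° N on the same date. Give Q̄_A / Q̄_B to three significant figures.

Q̄_A / Q̄_B ≈ 1.29

— Configuration A (ϕ=+22.6°):
cos h₀ = −tan(+22.6°) tan(+15.800°) = -0.1178, h₀ = 1.6889 rad.
Bracket: h₀ sin ϕ sin δ + cos ϕ cos δ sin h₀ = 1.6889×0.38430×0.27228 + 0.92321×0.96222×0.99304 = 0.176722 + 0.882148 = 1.058870.
Q̄ = (S_0/π) × [bracket] = (1361/π) × 1.058870 = 458.72 W/m².
— Configuration B (ϕ=+74.2°):
cos h₀ = −tan(+74.2°) tan(+15.800°) = -1.0000 ≤ −1 ⇒ polar day, h₀ = π.
Bracket: h₀ sin ϕ sin δ + cos ϕ cos δ sin h₀ = 3.1416×0.96222×0.27228 + 0.27228×0.96222×0.00000 = 0.823078 + 0.000000 = 0.823078.
Q̄ = (S_0/π) × [bracket] = (1361/π) × 0.823078 = 356.57 W/m².
Ratio Q̄_A / Q̄_B = 458.72 / 356.57 = 1.286.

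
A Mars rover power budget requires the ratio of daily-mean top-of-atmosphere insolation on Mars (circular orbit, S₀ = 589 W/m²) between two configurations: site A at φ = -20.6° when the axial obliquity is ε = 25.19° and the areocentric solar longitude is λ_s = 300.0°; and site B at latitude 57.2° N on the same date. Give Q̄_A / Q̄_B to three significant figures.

— Configuration A (φ=-20.6°):
sin δ = sin 25.19° × sin 300.0° = -0.36860, so δ = -21.629°.
cos H₀ = −tan(-20.6°) tan(-21.629°) = -0.1490, H₀ = 1.7204 rad.
Bracket: H₀ sin φ sin δ + cos φ cos δ sin H₀ = 1.7204×-0.35184×-0.36860 + 0.93606×0.92959×0.98883 = 0.223116 + 0.860432 = 1.083548.
Q̄ = (S₀/π) × [bracket] = (589/π) × 1.083548 = 203.15 W/m².
— Configuration B (φ=+57.2°):
cos H₀ = −tan(+57.2°) tan(-21.629°) = 0.6153, H₀ = 0.9081 rad.
Bracket: H₀ sin φ sin δ + cos φ cos δ sin H₀ = 0.9081×0.84057×-0.36860 + 0.54171×0.92959×0.78831 = -0.281360 + 0.396968 = 0.115608.
Q̄ = (S₀/π) × [bracket] = (589/π) × 0.115608 = 21.675 W/m².
Ratio Q̄_A / Q̄_B = 203.15 / 21.675 = 9.373.

Q̄_A / Q̄_B ≈ 9.37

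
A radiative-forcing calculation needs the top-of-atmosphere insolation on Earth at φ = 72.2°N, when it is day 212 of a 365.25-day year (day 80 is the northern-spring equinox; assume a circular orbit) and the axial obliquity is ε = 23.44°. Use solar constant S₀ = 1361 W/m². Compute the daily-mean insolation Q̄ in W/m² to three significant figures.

Q̄ ≈ 394 W/m²

Solar longitude: λ_s = 360° × (212 − 80)/365.25 = 130.103°.
sin δ = sin 23.44° × sin 130.103° = 0.30427, so δ = +17.714°.
cos H₀ = −tan(+72.2°) tan(+17.714°) = -0.9948, H₀ = 3.0400 rad.
Bracket: H₀ sin φ sin δ + cos φ cos δ sin H₀ = 3.0400×0.95213×0.30427 + 0.30570×0.95259×0.10143 = 0.880702 + 0.029537 = 0.910239.
Q̄ = (S₀/π) × [bracket] = (1361/π) × 0.910239 = 394.3 W/m².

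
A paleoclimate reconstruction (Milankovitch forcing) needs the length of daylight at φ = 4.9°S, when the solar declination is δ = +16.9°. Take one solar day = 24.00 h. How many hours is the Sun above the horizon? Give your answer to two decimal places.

11.80 h

cos H₀ = −tan φ · tan δ = −tan(-4.9°) × tan(+16.900°) = 0.0260, so H₀ = 1.5447 rad = 88.51°.
Daylight = 2H₀/(2π) × 24.00 h = (1.5447/π) × 24.00 = 11.80 h.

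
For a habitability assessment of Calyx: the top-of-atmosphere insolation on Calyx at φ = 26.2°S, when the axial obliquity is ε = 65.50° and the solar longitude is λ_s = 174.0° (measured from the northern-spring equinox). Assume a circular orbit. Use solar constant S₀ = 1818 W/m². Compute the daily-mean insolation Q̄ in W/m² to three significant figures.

Solar declination: sin δ = sin ε · sin λ_s = sin 65.50° × sin 174.0° = 0.09512, so δ = +5.458°.
cos H₀ = −tan(-26.2°) tan(+5.458°) = 0.0470, H₀ = 1.5238 rad.
Bracket: H₀ sin φ sin δ + cos φ cos δ sin H₀ = 1.5238×-0.44151×0.09512 + 0.89726×0.99547×0.99889 = -0.063994 + 0.892204 = 0.828210.
Q̄ = (S₀/π) × [bracket] = (1818/π) × 0.828210 = 479.3 W/m².

Q̄ ≈ 479 W/m²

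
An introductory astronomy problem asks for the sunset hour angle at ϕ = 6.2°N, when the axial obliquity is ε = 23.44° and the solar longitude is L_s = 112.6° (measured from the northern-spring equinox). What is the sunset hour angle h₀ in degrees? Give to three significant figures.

Solar declination: sin δ = sin ε · sin L_s = sin 23.44° × sin 112.6° = 0.36724, so δ = +21.546°.
cos h₀ = −tan ϕ · tan δ = −tan(+6.2°) × tan(+21.546°) = -0.0429, so h₀ = 1.6137 rad = 92.46°.

h₀ = 92.5°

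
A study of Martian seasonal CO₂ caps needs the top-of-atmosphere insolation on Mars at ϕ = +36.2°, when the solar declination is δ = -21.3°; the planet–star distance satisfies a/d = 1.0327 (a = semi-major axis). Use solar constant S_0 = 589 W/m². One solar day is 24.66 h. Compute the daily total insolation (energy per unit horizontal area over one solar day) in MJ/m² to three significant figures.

7.91 MJ/m²

cos h₀ = −tan(+36.2°) tan(-21.300°) = 0.2854, h₀ = 1.2814 rad.
Bracket: h₀ sin ϕ sin δ + cos ϕ cos δ sin h₀ = 1.2814×0.59061×-0.36325 + 0.80696×0.93169×0.95842 = -0.274910 + 0.720575 = 0.445665.
Inverse-square distance factor (a/d)² = 1.0327² = 1.066469.
Q̄ = (S_0/π) × 1.066469 × [bracket] = (589/π) × 1.066469 × 0.445665 = 89.109 W/m².
Daily total = Q̄ × 24.66 h × 3600 s/h = 89.109 × 24.66 × 3600 / 10⁶ = 7.911 MJ/m².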